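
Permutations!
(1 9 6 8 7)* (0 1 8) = (0 1 9 6)(7 8) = [1, 9, 2, 3, 4, 5, 0, 8, 7, 6]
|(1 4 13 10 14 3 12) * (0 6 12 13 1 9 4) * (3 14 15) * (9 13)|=10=|(0 6 12 13 10 15 3 9 4 1)|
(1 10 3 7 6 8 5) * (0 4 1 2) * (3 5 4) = (0 3 7 6 8 4 1 10 5 2) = [3, 10, 0, 7, 1, 2, 8, 6, 4, 9, 5]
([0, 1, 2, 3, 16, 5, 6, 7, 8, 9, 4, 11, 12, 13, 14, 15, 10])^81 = (16)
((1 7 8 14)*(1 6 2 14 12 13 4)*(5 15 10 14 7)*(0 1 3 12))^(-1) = ((0 1 5 15 10 14 6 2 7 8)(3 12 13 4))^(-1) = (0 8 7 2 6 14 10 15 5 1)(3 4 13 12)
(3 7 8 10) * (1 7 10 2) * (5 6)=(1 7 8 2)(3 10)(5 6)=[0, 7, 1, 10, 4, 6, 5, 8, 2, 9, 3]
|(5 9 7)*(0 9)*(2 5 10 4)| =7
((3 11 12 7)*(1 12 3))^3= (12)(3 11)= ((1 12 7)(3 11))^3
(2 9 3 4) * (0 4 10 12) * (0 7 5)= (0 4 2 9 3 10 12 7 5)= [4, 1, 9, 10, 2, 0, 6, 5, 8, 3, 12, 11, 7]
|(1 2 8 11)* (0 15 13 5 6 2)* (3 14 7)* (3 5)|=12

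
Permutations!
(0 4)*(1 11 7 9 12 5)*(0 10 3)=(0 4 10 3)(1 11 7 9 12 5)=[4, 11, 2, 0, 10, 1, 6, 9, 8, 12, 3, 7, 5]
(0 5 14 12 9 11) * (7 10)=(0 5 14 12 9 11)(7 10)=[5, 1, 2, 3, 4, 14, 6, 10, 8, 11, 7, 0, 9, 13, 12]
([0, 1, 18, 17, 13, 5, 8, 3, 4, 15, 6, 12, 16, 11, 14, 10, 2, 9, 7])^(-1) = [0, 1, 16, 7, 8, 5, 10, 18, 6, 17, 15, 13, 11, 4, 14, 9, 12, 3, 2]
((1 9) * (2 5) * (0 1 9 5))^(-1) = (9)(0 2 5 1)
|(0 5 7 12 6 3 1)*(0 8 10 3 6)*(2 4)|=|(0 5 7 12)(1 8 10 3)(2 4)|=4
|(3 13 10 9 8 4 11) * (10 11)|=12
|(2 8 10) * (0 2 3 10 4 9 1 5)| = 14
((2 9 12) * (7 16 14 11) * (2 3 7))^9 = (2 9 12 3 7 16 14 11)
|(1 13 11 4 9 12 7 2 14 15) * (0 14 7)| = |(0 14 15 1 13 11 4 9 12)(2 7)| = 18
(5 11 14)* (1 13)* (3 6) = (1 13)(3 6)(5 11 14) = [0, 13, 2, 6, 4, 11, 3, 7, 8, 9, 10, 14, 12, 1, 5]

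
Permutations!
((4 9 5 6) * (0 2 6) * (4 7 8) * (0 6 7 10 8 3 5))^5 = ((0 2 7 3 5 6 10 8 4 9))^5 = (0 6)(2 10)(3 4)(5 9)(7 8)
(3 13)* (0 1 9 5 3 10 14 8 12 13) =(0 1 9 5 3)(8 12 13 10 14) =[1, 9, 2, 0, 4, 3, 6, 7, 12, 5, 14, 11, 13, 10, 8]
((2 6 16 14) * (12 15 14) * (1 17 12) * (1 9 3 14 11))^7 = (1 12 11 17 15)(2 6 16 9 3 14)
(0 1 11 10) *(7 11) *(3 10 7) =(0 1 3 10)(7 11) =[1, 3, 2, 10, 4, 5, 6, 11, 8, 9, 0, 7]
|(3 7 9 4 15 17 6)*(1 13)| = 14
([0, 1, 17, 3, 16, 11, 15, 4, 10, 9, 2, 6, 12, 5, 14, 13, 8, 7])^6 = (2 10 8 16 4 7 17)(5 11 6 15 13)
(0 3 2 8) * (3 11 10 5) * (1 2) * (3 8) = (0 11 10 5 8)(1 2 3) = [11, 2, 3, 1, 4, 8, 6, 7, 0, 9, 5, 10]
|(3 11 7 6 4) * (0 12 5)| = 15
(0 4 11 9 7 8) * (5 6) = (0 4 11 9 7 8)(5 6) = [4, 1, 2, 3, 11, 6, 5, 8, 0, 7, 10, 9]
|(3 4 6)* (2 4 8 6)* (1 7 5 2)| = 15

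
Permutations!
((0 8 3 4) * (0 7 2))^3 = ((0 8 3 4 7 2))^3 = (0 4)(2 3)(7 8)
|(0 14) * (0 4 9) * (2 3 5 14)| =7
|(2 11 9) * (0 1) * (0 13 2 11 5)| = |(0 1 13 2 5)(9 11)| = 10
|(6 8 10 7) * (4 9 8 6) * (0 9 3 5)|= 8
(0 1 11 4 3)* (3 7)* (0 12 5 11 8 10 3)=(0 1 8 10 3 12 5 11 4 7)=[1, 8, 2, 12, 7, 11, 6, 0, 10, 9, 3, 4, 5]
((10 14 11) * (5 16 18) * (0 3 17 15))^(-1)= ((0 3 17 15)(5 16 18)(10 14 11))^(-1)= (0 15 17 3)(5 18 16)(10 11 14)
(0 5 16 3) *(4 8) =(0 5 16 3)(4 8) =[5, 1, 2, 0, 8, 16, 6, 7, 4, 9, 10, 11, 12, 13, 14, 15, 3]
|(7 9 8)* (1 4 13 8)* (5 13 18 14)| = 9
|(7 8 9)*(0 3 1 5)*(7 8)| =|(0 3 1 5)(8 9)| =4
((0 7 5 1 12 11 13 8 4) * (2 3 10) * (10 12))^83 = ((0 7 5 1 10 2 3 12 11 13 8 4))^83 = (0 4 8 13 11 12 3 2 10 1 5 7)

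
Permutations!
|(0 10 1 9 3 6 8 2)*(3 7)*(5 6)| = |(0 10 1 9 7 3 5 6 8 2)| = 10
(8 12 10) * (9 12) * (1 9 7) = (1 9 12 10 8 7) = [0, 9, 2, 3, 4, 5, 6, 1, 7, 12, 8, 11, 10]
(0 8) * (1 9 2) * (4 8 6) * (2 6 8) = (0 8)(1 9 6 4 2) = [8, 9, 1, 3, 2, 5, 4, 7, 0, 6]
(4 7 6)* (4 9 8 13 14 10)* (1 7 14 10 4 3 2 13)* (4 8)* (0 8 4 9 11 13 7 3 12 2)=(0 8 1 3)(2 7 6 11 13 10 12)(4 14)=[8, 3, 7, 0, 14, 5, 11, 6, 1, 9, 12, 13, 2, 10, 4]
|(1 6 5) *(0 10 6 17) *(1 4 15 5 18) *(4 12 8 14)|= |(0 10 6 18 1 17)(4 15 5 12 8 14)|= 6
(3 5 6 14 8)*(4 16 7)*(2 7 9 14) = (2 7 4 16 9 14 8 3 5 6) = [0, 1, 7, 5, 16, 6, 2, 4, 3, 14, 10, 11, 12, 13, 8, 15, 9]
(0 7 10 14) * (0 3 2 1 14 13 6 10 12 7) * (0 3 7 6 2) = (0 3)(1 14 7 12 6 10 13 2) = [3, 14, 1, 0, 4, 5, 10, 12, 8, 9, 13, 11, 6, 2, 7]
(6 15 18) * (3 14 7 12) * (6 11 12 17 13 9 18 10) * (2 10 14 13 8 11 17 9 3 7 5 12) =(2 10 6 15 14 5 12 7 9 18 17 8 11)(3 13) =[0, 1, 10, 13, 4, 12, 15, 9, 11, 18, 6, 2, 7, 3, 5, 14, 16, 8, 17]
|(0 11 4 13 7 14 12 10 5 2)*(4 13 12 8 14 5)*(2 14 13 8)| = |(0 11 8 13 7 5 14 2)(4 12 10)| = 24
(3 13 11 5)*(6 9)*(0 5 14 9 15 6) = (0 5 3 13 11 14 9)(6 15) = [5, 1, 2, 13, 4, 3, 15, 7, 8, 0, 10, 14, 12, 11, 9, 6]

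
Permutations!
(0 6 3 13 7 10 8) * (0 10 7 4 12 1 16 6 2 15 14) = (0 2 15 14)(1 16 6 3 13 4 12)(8 10) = [2, 16, 15, 13, 12, 5, 3, 7, 10, 9, 8, 11, 1, 4, 0, 14, 6]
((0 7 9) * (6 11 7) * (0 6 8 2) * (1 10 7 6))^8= (11)(0 2 8)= ((0 8 2)(1 10 7 9)(6 11))^8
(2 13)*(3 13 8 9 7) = (2 8 9 7 3 13) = [0, 1, 8, 13, 4, 5, 6, 3, 9, 7, 10, 11, 12, 2]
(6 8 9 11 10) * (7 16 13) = (6 8 9 11 10)(7 16 13) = [0, 1, 2, 3, 4, 5, 8, 16, 9, 11, 6, 10, 12, 7, 14, 15, 13]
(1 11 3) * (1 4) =(1 11 3 4) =[0, 11, 2, 4, 1, 5, 6, 7, 8, 9, 10, 3]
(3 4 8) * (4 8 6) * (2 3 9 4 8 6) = (2 3 6 8 9 4) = [0, 1, 3, 6, 2, 5, 8, 7, 9, 4]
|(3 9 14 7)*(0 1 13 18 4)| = 20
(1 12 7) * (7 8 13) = (1 12 8 13 7) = [0, 12, 2, 3, 4, 5, 6, 1, 13, 9, 10, 11, 8, 7]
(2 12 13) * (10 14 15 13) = (2 12 10 14 15 13) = [0, 1, 12, 3, 4, 5, 6, 7, 8, 9, 14, 11, 10, 2, 15, 13]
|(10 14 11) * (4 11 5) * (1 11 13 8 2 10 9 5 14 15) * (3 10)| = |(1 11 9 5 4 13 8 2 3 10 15)| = 11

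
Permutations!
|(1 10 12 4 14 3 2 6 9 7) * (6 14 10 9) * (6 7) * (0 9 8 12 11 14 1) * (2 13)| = |(0 9 6 7)(1 8 12 4 10 11 14 3 13 2)| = 20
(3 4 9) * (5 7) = (3 4 9)(5 7) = [0, 1, 2, 4, 9, 7, 6, 5, 8, 3]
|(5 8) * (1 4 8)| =4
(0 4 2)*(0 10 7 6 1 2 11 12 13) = [4, 2, 10, 3, 11, 5, 1, 6, 8, 9, 7, 12, 13, 0] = (0 4 11 12 13)(1 2 10 7 6)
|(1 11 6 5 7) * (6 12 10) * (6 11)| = 12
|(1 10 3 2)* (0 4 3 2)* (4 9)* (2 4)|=7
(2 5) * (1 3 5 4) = (1 3 5 2 4) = [0, 3, 4, 5, 1, 2]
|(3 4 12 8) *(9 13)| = |(3 4 12 8)(9 13)| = 4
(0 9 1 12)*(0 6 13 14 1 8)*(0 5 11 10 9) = (1 12 6 13 14)(5 11 10 9 8) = [0, 12, 2, 3, 4, 11, 13, 7, 5, 8, 9, 10, 6, 14, 1]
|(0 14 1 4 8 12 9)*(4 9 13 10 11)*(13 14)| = 10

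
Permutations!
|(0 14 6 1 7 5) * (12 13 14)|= 8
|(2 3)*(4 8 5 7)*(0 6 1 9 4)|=8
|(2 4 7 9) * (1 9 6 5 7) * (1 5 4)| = |(1 9 2)(4 5 7 6)| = 12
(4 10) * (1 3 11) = (1 3 11)(4 10) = [0, 3, 2, 11, 10, 5, 6, 7, 8, 9, 4, 1]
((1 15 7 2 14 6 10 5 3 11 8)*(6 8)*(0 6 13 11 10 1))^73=(0 6 1 15 7 2 14 8)(3 10 5)(11 13)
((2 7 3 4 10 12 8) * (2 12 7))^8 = (12) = ((3 4 10 7)(8 12))^8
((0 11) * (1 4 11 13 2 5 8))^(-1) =(0 11 4 1 8 5 2 13)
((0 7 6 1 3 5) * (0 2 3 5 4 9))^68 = ((0 7 6 1 5 2 3 4 9))^68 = (0 2 7 3 6 4 1 9 5)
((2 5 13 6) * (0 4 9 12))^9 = (0 4 9 12)(2 5 13 6)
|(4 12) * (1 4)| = |(1 4 12)| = 3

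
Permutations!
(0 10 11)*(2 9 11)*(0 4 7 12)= (0 10 2 9 11 4 7 12)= [10, 1, 9, 3, 7, 5, 6, 12, 8, 11, 2, 4, 0]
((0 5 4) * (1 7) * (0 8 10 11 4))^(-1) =(0 5)(1 7)(4 11 10 8)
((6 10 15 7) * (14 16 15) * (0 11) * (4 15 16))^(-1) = ((16)(0 11)(4 15 7 6 10 14))^(-1) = (16)(0 11)(4 14 10 6 7 15)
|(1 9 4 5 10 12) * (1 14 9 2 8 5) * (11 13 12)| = 11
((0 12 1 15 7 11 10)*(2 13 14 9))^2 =(0 1 7 10 12 15 11)(2 14)(9 13)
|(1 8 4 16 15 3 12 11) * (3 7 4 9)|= 12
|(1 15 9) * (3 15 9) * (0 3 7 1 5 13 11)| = |(0 3 15 7 1 9 5 13 11)| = 9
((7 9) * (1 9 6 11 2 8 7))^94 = (2 11 6 7 8) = ((1 9)(2 8 7 6 11))^94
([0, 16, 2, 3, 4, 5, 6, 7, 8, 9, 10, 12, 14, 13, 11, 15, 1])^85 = (1 16)(11 12 14)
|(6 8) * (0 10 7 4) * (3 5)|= |(0 10 7 4)(3 5)(6 8)|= 4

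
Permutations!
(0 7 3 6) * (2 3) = [7, 1, 3, 6, 4, 5, 0, 2] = (0 7 2 3 6)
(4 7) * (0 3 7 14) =(0 3 7 4 14) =[3, 1, 2, 7, 14, 5, 6, 4, 8, 9, 10, 11, 12, 13, 0]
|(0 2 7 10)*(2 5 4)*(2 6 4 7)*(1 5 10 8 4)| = 6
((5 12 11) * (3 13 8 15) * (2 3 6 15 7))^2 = ((2 3 13 8 7)(5 12 11)(6 15))^2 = (15)(2 13 7 3 8)(5 11 12)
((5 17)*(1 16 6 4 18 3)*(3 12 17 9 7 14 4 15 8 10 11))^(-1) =(1 3 11 10 8 15 6 16)(4 14 7 9 5 17 12 18)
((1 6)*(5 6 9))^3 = (1 6 5 9)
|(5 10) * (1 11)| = |(1 11)(5 10)| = 2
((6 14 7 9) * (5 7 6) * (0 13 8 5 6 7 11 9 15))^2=(0 8 11 6 7)(5 9 14 15 13)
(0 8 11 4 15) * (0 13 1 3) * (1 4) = [8, 3, 2, 0, 15, 5, 6, 7, 11, 9, 10, 1, 12, 4, 14, 13] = (0 8 11 1 3)(4 15 13)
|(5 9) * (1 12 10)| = |(1 12 10)(5 9)| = 6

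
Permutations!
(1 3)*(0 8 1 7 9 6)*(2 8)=(0 2 8 1 3 7 9 6)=[2, 3, 8, 7, 4, 5, 0, 9, 1, 6]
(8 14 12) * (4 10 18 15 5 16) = (4 10 18 15 5 16)(8 14 12) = [0, 1, 2, 3, 10, 16, 6, 7, 14, 9, 18, 11, 8, 13, 12, 5, 4, 17, 15]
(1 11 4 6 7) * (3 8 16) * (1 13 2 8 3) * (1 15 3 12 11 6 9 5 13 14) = (1 6 7 14)(2 8 16 15 3 12 11 4 9 5 13) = [0, 6, 8, 12, 9, 13, 7, 14, 16, 5, 10, 4, 11, 2, 1, 3, 15]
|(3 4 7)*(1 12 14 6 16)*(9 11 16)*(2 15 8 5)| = 84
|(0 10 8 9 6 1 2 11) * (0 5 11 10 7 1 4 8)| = |(0 7 1 2 10)(4 8 9 6)(5 11)| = 20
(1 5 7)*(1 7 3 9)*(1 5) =(3 9 5) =[0, 1, 2, 9, 4, 3, 6, 7, 8, 5]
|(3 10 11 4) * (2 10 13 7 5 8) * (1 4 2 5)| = 30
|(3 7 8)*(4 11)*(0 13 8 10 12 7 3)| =|(0 13 8)(4 11)(7 10 12)| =6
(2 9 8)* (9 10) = (2 10 9 8) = [0, 1, 10, 3, 4, 5, 6, 7, 2, 8, 9]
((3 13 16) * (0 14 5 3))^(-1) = (0 16 13 3 5 14)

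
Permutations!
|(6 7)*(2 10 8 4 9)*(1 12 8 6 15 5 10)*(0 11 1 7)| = 13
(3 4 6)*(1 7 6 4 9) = [0, 7, 2, 9, 4, 5, 3, 6, 8, 1] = (1 7 6 3 9)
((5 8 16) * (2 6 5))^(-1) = ((2 6 5 8 16))^(-1) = (2 16 8 5 6)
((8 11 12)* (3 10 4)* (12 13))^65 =(3 4 10)(8 11 13 12)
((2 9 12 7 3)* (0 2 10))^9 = ((0 2 9 12 7 3 10))^9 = (0 9 7 10 2 12 3)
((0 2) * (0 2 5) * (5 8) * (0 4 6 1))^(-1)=((0 8 5 4 6 1))^(-1)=(0 1 6 4 5 8)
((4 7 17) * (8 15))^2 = ((4 7 17)(8 15))^2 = (4 17 7)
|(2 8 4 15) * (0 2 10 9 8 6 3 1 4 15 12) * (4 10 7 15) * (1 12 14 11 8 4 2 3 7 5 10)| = 33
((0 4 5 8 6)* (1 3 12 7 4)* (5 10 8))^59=((0 1 3 12 7 4 10 8 6))^59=(0 4 1 10 3 8 12 6 7)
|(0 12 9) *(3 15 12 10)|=|(0 10 3 15 12 9)|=6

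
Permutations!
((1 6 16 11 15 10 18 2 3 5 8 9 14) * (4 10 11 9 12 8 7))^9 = ((1 6 16 9 14)(2 3 5 7 4 10 18)(8 12)(11 15))^9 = (1 14 9 16 6)(2 5 4 18 3 7 10)(8 12)(11 15)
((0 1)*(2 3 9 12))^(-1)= (0 1)(2 12 9 3)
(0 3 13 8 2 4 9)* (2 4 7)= [3, 1, 7, 13, 9, 5, 6, 2, 4, 0, 10, 11, 12, 8]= (0 3 13 8 4 9)(2 7)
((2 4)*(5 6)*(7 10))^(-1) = ((2 4)(5 6)(7 10))^(-1) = (2 4)(5 6)(7 10)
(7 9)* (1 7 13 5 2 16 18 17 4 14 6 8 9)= (1 7)(2 16 18 17 4 14 6 8 9 13 5)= [0, 7, 16, 3, 14, 2, 8, 1, 9, 13, 10, 11, 12, 5, 6, 15, 18, 4, 17]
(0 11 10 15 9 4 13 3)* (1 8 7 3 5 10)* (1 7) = (0 11 7 3)(1 8)(4 13 5 10 15 9) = [11, 8, 2, 0, 13, 10, 6, 3, 1, 4, 15, 7, 12, 5, 14, 9]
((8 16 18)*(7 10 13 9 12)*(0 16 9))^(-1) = ((0 16 18 8 9 12 7 10 13))^(-1) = (0 13 10 7 12 9 8 18 16)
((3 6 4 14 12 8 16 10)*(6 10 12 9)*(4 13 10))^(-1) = (3 10 13 6 9 14 4)(8 12 16) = ((3 4 14 9 6 13 10)(8 16 12))^(-1)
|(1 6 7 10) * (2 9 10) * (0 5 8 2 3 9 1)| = 10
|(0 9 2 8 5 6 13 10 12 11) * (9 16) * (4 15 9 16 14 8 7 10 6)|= |(16)(0 14 8 5 4 15 9 2 7 10 12 11)(6 13)|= 12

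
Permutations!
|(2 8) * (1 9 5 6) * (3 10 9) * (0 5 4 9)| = |(0 5 6 1 3 10)(2 8)(4 9)| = 6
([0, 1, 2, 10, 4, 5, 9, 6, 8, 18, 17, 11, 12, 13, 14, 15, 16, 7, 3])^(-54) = [0, 1, 2, 17, 4, 5, 18, 9, 8, 3, 7, 11, 12, 13, 14, 15, 16, 6, 10]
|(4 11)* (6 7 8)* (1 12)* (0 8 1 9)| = |(0 8 6 7 1 12 9)(4 11)| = 14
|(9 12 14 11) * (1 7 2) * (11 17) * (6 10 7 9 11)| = |(1 9 12 14 17 6 10 7 2)| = 9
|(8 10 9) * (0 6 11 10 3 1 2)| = |(0 6 11 10 9 8 3 1 2)| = 9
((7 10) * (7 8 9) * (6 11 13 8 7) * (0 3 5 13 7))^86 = ((0 3 5 13 8 9 6 11 7 10))^86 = (0 6 5 7 8)(3 11 13 10 9)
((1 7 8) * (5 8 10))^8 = (1 5 7 8 10)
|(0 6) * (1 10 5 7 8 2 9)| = 14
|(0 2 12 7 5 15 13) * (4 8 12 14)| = |(0 2 14 4 8 12 7 5 15 13)| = 10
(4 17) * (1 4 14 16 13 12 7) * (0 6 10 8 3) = (0 6 10 8 3)(1 4 17 14 16 13 12 7) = [6, 4, 2, 0, 17, 5, 10, 1, 3, 9, 8, 11, 7, 12, 16, 15, 13, 14]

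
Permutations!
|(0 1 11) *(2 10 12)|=|(0 1 11)(2 10 12)|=3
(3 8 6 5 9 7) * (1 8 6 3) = (1 8 3 6 5 9 7) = [0, 8, 2, 6, 4, 9, 5, 1, 3, 7]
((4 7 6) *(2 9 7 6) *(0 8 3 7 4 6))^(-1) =(0 4 9 2 7 3 8)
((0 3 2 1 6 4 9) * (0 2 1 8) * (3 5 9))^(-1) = (0 8 2 9 5)(1 3 4 6)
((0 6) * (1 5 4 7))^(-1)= ((0 6)(1 5 4 7))^(-1)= (0 6)(1 7 4 5)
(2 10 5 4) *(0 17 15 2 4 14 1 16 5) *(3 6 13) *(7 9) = (0 17 15 2 10)(1 16 5 14)(3 6 13)(7 9) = [17, 16, 10, 6, 4, 14, 13, 9, 8, 7, 0, 11, 12, 3, 1, 2, 5, 15]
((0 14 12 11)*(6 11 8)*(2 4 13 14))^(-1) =(0 11 6 8 12 14 13 4 2) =((0 2 4 13 14 12 8 6 11))^(-1)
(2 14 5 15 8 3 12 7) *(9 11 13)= (2 14 5 15 8 3 12 7)(9 11 13)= [0, 1, 14, 12, 4, 15, 6, 2, 3, 11, 10, 13, 7, 9, 5, 8]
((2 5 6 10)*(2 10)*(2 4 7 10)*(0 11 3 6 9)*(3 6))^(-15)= ((0 11 6 4 7 10 2 5 9))^(-15)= (0 4 2)(5 11 7)(6 10 9)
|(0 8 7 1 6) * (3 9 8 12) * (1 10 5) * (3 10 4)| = 30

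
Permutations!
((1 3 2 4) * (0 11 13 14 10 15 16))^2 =(0 13 10 16 11 14 15)(1 2)(3 4)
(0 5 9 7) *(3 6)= (0 5 9 7)(3 6)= [5, 1, 2, 6, 4, 9, 3, 0, 8, 7]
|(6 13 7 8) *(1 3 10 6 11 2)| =|(1 3 10 6 13 7 8 11 2)| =9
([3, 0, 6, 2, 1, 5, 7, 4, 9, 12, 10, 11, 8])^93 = [2, 3, 7, 6, 0, 5, 4, 1, 8, 9, 10, 11, 12]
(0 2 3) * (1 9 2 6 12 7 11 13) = (0 6 12 7 11 13 1 9 2 3) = [6, 9, 3, 0, 4, 5, 12, 11, 8, 2, 10, 13, 7, 1]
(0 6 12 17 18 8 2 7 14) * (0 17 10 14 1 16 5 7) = (0 6 12 10 14 17 18 8 2)(1 16 5 7) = [6, 16, 0, 3, 4, 7, 12, 1, 2, 9, 14, 11, 10, 13, 17, 15, 5, 18, 8]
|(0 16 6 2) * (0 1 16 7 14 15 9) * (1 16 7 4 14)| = 30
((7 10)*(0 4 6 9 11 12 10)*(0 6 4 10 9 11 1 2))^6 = (0 9 6)(1 11 10)(2 12 7)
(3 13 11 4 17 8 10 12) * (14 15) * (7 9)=(3 13 11 4 17 8 10 12)(7 9)(14 15)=[0, 1, 2, 13, 17, 5, 6, 9, 10, 7, 12, 4, 3, 11, 15, 14, 16, 8]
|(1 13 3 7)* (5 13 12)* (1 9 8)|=8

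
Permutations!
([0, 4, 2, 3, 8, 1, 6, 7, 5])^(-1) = [0, 5, 2, 3, 1, 8, 6, 7, 4]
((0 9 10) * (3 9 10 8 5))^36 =(10)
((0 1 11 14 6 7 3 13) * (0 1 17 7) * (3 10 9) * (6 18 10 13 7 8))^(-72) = (18) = ((0 17 8 6)(1 11 14 18 10 9 3 7 13))^(-72)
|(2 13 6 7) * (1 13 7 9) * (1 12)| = 10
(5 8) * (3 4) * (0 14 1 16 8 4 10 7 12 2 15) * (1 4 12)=[14, 16, 15, 10, 3, 12, 6, 1, 5, 9, 7, 11, 2, 13, 4, 0, 8]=(0 14 4 3 10 7 1 16 8 5 12 2 15)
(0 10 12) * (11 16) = [10, 1, 2, 3, 4, 5, 6, 7, 8, 9, 12, 16, 0, 13, 14, 15, 11] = (0 10 12)(11 16)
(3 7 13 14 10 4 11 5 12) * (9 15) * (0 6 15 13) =(0 6 15 9 13 14 10 4 11 5 12 3 7) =[6, 1, 2, 7, 11, 12, 15, 0, 8, 13, 4, 5, 3, 14, 10, 9]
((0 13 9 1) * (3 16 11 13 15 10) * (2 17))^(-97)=(0 10 16 13 1 15 3 11 9)(2 17)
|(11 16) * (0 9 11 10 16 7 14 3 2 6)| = 8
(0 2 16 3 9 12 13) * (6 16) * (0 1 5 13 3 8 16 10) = [2, 5, 6, 9, 4, 13, 10, 7, 16, 12, 0, 11, 3, 1, 14, 15, 8] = (0 2 6 10)(1 5 13)(3 9 12)(8 16)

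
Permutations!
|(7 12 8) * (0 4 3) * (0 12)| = 6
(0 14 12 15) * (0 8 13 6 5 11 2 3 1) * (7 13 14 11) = (0 11 2 3 1)(5 7 13 6)(8 14 12 15) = [11, 0, 3, 1, 4, 7, 5, 13, 14, 9, 10, 2, 15, 6, 12, 8]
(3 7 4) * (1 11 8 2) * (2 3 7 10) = [0, 11, 1, 10, 7, 5, 6, 4, 3, 9, 2, 8] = (1 11 8 3 10 2)(4 7)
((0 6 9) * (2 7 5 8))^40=((0 6 9)(2 7 5 8))^40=(0 6 9)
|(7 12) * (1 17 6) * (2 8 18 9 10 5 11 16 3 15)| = 30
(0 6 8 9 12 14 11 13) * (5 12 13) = (0 6 8 9 13)(5 12 14 11) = [6, 1, 2, 3, 4, 12, 8, 7, 9, 13, 10, 5, 14, 0, 11]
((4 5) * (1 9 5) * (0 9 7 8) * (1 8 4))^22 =(0 9 5 1 7 4 8)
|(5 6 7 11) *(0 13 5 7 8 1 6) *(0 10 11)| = |(0 13 5 10 11 7)(1 6 8)| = 6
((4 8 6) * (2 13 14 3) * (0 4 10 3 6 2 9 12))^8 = ((0 4 8 2 13 14 6 10 3 9 12))^8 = (0 3 14 8 12 10 13 4 9 6 2)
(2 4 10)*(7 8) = (2 4 10)(7 8) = [0, 1, 4, 3, 10, 5, 6, 8, 7, 9, 2]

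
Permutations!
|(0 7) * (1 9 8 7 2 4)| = 7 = |(0 2 4 1 9 8 7)|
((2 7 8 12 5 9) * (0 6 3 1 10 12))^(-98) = ((0 6 3 1 10 12 5 9 2 7 8))^(-98) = (0 6 3 1 10 12 5 9 2 7 8)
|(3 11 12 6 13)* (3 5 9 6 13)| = |(3 11 12 13 5 9 6)| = 7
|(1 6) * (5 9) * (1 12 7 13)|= 10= |(1 6 12 7 13)(5 9)|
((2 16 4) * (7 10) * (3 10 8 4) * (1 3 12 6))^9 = (1 6 12 16 2 4 8 7 10 3)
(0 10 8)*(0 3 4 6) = (0 10 8 3 4 6) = [10, 1, 2, 4, 6, 5, 0, 7, 3, 9, 8]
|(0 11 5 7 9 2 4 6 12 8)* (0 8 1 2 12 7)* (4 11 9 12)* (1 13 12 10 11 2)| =8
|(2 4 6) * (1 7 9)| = 3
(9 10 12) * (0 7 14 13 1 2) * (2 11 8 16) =(0 7 14 13 1 11 8 16 2)(9 10 12) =[7, 11, 0, 3, 4, 5, 6, 14, 16, 10, 12, 8, 9, 1, 13, 15, 2]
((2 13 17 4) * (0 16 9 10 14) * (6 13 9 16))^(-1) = (0 14 10 9 2 4 17 13 6) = ((0 6 13 17 4 2 9 10 14))^(-1)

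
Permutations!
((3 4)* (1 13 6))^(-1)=((1 13 6)(3 4))^(-1)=(1 6 13)(3 4)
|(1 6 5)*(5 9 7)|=|(1 6 9 7 5)|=5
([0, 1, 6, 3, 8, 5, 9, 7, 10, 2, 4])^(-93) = (10)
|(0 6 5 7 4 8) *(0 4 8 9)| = 7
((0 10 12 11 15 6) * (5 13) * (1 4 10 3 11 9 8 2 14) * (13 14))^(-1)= ((0 3 11 15 6)(1 4 10 12 9 8 2 13 5 14))^(-1)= (0 6 15 11 3)(1 14 5 13 2 8 9 12 10 4)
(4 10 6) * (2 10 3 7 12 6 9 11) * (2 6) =(2 10 9 11 6 4 3 7 12) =[0, 1, 10, 7, 3, 5, 4, 12, 8, 11, 9, 6, 2]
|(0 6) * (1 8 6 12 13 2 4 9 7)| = |(0 12 13 2 4 9 7 1 8 6)| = 10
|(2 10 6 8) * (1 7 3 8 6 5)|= 7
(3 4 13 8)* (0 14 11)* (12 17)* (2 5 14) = (0 2 5 14 11)(3 4 13 8)(12 17) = [2, 1, 5, 4, 13, 14, 6, 7, 3, 9, 10, 0, 17, 8, 11, 15, 16, 12]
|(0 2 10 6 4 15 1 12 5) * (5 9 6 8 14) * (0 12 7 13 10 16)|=12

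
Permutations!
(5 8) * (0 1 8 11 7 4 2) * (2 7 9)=(0 1 8 5 11 9 2)(4 7)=[1, 8, 0, 3, 7, 11, 6, 4, 5, 2, 10, 9]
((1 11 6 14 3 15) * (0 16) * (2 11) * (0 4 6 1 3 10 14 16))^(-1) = (1 11 2)(3 15)(4 16 6)(10 14)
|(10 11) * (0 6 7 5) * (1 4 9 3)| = 4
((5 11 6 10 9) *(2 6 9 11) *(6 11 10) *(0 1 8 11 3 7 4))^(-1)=(0 4 7 3 2 5 9 11 8 1)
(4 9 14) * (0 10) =[10, 1, 2, 3, 9, 5, 6, 7, 8, 14, 0, 11, 12, 13, 4] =(0 10)(4 9 14)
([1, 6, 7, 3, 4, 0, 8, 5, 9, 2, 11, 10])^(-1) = (0 5 7 2 9 8 6 1)(10 11)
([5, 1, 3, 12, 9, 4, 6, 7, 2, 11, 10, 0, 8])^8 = [9, 1, 2, 3, 0, 11, 6, 7, 8, 5, 10, 4, 12]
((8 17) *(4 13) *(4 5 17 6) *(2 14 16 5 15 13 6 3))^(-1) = ((2 14 16 5 17 8 3)(4 6)(13 15))^(-1) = (2 3 8 17 5 16 14)(4 6)(13 15)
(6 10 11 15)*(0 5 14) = (0 5 14)(6 10 11 15) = [5, 1, 2, 3, 4, 14, 10, 7, 8, 9, 11, 15, 12, 13, 0, 6]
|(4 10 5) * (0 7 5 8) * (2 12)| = 6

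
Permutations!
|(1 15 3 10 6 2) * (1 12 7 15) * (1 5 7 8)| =|(1 5 7 15 3 10 6 2 12 8)| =10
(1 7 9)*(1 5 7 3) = (1 3)(5 7 9) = [0, 3, 2, 1, 4, 7, 6, 9, 8, 5]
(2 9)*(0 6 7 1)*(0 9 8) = (0 6 7 1 9 2 8) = [6, 9, 8, 3, 4, 5, 7, 1, 0, 2]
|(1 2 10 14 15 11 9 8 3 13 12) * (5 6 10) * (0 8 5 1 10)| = 12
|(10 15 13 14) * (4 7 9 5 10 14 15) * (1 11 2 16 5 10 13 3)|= 8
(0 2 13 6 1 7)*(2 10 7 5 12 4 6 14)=(0 10 7)(1 5 12 4 6)(2 13 14)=[10, 5, 13, 3, 6, 12, 1, 0, 8, 9, 7, 11, 4, 14, 2]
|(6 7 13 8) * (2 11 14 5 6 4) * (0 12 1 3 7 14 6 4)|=|(0 12 1 3 7 13 8)(2 11 6 14 5 4)|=42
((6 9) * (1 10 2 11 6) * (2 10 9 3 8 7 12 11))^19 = ((1 9)(3 8 7 12 11 6))^19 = (1 9)(3 8 7 12 11 6)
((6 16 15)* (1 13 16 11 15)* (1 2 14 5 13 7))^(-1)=((1 7)(2 14 5 13 16)(6 11 15))^(-1)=(1 7)(2 16 13 5 14)(6 15 11)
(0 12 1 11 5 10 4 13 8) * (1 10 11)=(0 12 10 4 13 8)(5 11)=[12, 1, 2, 3, 13, 11, 6, 7, 0, 9, 4, 5, 10, 8]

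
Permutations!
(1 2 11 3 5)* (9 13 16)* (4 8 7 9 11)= (1 2 4 8 7 9 13 16 11 3 5)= [0, 2, 4, 5, 8, 1, 6, 9, 7, 13, 10, 3, 12, 16, 14, 15, 11]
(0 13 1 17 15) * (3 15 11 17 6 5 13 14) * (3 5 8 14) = [3, 6, 2, 15, 4, 13, 8, 7, 14, 9, 10, 17, 12, 1, 5, 0, 16, 11] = (0 3 15)(1 6 8 14 5 13)(11 17)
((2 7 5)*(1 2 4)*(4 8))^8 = ((1 2 7 5 8 4))^8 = (1 7 8)(2 5 4)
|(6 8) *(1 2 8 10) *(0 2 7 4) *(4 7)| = |(0 2 8 6 10 1 4)| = 7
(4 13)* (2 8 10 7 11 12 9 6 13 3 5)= (2 8 10 7 11 12 9 6 13 4 3 5)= [0, 1, 8, 5, 3, 2, 13, 11, 10, 6, 7, 12, 9, 4]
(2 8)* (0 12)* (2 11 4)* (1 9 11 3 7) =[12, 9, 8, 7, 2, 5, 6, 1, 3, 11, 10, 4, 0] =(0 12)(1 9 11 4 2 8 3 7)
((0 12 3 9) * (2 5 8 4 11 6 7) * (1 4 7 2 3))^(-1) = (0 9 3 7 8 5 2 6 11 4 1 12)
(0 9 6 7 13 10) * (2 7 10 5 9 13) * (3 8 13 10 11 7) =(0 10)(2 3 8 13 5 9 6 11 7) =[10, 1, 3, 8, 4, 9, 11, 2, 13, 6, 0, 7, 12, 5]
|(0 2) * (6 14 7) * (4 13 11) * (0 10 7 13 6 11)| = 9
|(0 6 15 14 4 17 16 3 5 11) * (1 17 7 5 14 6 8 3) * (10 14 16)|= 12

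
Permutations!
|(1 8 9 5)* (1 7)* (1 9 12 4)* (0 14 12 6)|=21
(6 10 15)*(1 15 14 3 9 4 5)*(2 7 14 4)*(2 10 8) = (1 15 6 8 2 7 14 3 9 10 4 5) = [0, 15, 7, 9, 5, 1, 8, 14, 2, 10, 4, 11, 12, 13, 3, 6]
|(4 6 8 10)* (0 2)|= 4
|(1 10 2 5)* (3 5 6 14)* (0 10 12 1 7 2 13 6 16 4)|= |(0 10 13 6 14 3 5 7 2 16 4)(1 12)|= 22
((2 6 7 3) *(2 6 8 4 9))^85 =(2 8 4 9)(3 6 7)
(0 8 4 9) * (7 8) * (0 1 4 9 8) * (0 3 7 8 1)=(0 8 9)(1 4)(3 7)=[8, 4, 2, 7, 1, 5, 6, 3, 9, 0]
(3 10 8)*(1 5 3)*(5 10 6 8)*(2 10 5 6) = [0, 5, 10, 2, 4, 3, 8, 7, 1, 9, 6] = (1 5 3 2 10 6 8)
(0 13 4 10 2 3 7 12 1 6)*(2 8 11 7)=(0 13 4 10 8 11 7 12 1 6)(2 3)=[13, 6, 3, 2, 10, 5, 0, 12, 11, 9, 8, 7, 1, 4]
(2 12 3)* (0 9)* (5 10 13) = (0 9)(2 12 3)(5 10 13) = [9, 1, 12, 2, 4, 10, 6, 7, 8, 0, 13, 11, 3, 5]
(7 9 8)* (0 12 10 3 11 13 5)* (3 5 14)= (0 12 10 5)(3 11 13 14)(7 9 8)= [12, 1, 2, 11, 4, 0, 6, 9, 7, 8, 5, 13, 10, 14, 3]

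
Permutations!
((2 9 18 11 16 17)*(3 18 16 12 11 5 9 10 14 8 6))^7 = ((2 10 14 8 6 3 18 5 9 16 17)(11 12))^7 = (2 5 8 17 18 14 16 3 10 9 6)(11 12)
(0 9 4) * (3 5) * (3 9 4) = (0 4)(3 5 9) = [4, 1, 2, 5, 0, 9, 6, 7, 8, 3]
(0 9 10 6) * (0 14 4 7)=(0 9 10 6 14 4 7)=[9, 1, 2, 3, 7, 5, 14, 0, 8, 10, 6, 11, 12, 13, 4]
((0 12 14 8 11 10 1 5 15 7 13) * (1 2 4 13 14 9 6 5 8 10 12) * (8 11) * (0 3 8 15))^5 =(0 6 12 1 5 9 11)(2 15 4 7 13 14 3 10 8)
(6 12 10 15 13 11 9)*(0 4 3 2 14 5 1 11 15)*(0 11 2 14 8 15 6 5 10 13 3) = (0 4)(1 2 8 15 3 14 10 11 9 5)(6 12 13) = [4, 2, 8, 14, 0, 1, 12, 7, 15, 5, 11, 9, 13, 6, 10, 3]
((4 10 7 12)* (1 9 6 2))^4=((1 9 6 2)(4 10 7 12))^4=(12)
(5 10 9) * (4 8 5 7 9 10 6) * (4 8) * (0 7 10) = (0 7 9 10)(5 6 8) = [7, 1, 2, 3, 4, 6, 8, 9, 5, 10, 0]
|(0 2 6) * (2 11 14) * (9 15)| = 10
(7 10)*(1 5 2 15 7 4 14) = (1 5 2 15 7 10 4 14) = [0, 5, 15, 3, 14, 2, 6, 10, 8, 9, 4, 11, 12, 13, 1, 7]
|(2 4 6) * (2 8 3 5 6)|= |(2 4)(3 5 6 8)|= 4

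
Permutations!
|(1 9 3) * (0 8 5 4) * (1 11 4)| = 8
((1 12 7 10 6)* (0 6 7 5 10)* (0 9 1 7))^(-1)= (0 10 5 12 1 9 7 6)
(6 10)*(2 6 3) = (2 6 10 3) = [0, 1, 6, 2, 4, 5, 10, 7, 8, 9, 3]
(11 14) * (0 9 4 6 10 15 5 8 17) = (0 9 4 6 10 15 5 8 17)(11 14) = [9, 1, 2, 3, 6, 8, 10, 7, 17, 4, 15, 14, 12, 13, 11, 5, 16, 0]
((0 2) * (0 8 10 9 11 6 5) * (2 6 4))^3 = (2 9)(4 10)(8 11)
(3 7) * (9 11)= (3 7)(9 11)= [0, 1, 2, 7, 4, 5, 6, 3, 8, 11, 10, 9]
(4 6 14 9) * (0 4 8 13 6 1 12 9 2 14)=[4, 12, 14, 3, 1, 5, 0, 7, 13, 8, 10, 11, 9, 6, 2]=(0 4 1 12 9 8 13 6)(2 14)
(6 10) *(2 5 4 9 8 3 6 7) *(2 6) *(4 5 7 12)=(2 7 6 10 12 4 9 8 3)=[0, 1, 7, 2, 9, 5, 10, 6, 3, 8, 12, 11, 4]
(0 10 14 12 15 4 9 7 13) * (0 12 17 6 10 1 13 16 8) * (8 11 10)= (0 1 13 12 15 4 9 7 16 11 10 14 17 6 8)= [1, 13, 2, 3, 9, 5, 8, 16, 0, 7, 14, 10, 15, 12, 17, 4, 11, 6]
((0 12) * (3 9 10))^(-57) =((0 12)(3 9 10))^(-57) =(0 12)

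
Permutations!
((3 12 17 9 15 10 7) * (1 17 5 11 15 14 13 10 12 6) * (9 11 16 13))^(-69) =(1 15 16 7)(3 17 12 13)(5 10 6 11)(9 14)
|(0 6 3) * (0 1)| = |(0 6 3 1)| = 4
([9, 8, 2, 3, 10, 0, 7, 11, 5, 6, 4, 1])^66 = [6, 5, 2, 3, 4, 9, 11, 1, 0, 7, 10, 8]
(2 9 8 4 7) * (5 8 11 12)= (2 9 11 12 5 8 4 7)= [0, 1, 9, 3, 7, 8, 6, 2, 4, 11, 10, 12, 5]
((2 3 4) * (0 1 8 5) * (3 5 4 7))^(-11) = (0 1 8 4 2 5)(3 7)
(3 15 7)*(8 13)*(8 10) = (3 15 7)(8 13 10) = [0, 1, 2, 15, 4, 5, 6, 3, 13, 9, 8, 11, 12, 10, 14, 7]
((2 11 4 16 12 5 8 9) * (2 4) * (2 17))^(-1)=(2 17 11)(4 9 8 5 12 16)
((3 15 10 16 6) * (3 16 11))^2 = ((3 15 10 11)(6 16))^2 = (16)(3 10)(11 15)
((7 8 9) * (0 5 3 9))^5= (0 8 7 9 3 5)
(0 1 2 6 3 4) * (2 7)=(0 1 7 2 6 3 4)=[1, 7, 6, 4, 0, 5, 3, 2]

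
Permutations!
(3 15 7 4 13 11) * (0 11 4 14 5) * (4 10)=(0 11 3 15 7 14 5)(4 13 10)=[11, 1, 2, 15, 13, 0, 6, 14, 8, 9, 4, 3, 12, 10, 5, 7]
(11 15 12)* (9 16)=(9 16)(11 15 12)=[0, 1, 2, 3, 4, 5, 6, 7, 8, 16, 10, 15, 11, 13, 14, 12, 9]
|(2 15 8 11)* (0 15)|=5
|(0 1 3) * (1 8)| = |(0 8 1 3)| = 4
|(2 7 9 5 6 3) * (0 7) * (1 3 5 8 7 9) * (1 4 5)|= |(0 9 8 7 4 5 6 1 3 2)|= 10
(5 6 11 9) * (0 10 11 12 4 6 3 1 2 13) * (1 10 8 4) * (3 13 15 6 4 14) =(0 8 14 3 10 11 9 5 13)(1 2 15 6 12) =[8, 2, 15, 10, 4, 13, 12, 7, 14, 5, 11, 9, 1, 0, 3, 6]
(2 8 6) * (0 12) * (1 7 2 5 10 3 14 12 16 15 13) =(0 16 15 13 1 7 2 8 6 5 10 3 14 12) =[16, 7, 8, 14, 4, 10, 5, 2, 6, 9, 3, 11, 0, 1, 12, 13, 15]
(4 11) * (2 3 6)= (2 3 6)(4 11)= [0, 1, 3, 6, 11, 5, 2, 7, 8, 9, 10, 4]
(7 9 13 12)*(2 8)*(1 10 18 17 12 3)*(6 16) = [0, 10, 8, 1, 4, 5, 16, 9, 2, 13, 18, 11, 7, 3, 14, 15, 6, 12, 17] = (1 10 18 17 12 7 9 13 3)(2 8)(6 16)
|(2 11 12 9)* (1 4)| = 4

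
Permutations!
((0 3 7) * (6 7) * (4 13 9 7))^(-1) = (0 7 9 13 4 6 3)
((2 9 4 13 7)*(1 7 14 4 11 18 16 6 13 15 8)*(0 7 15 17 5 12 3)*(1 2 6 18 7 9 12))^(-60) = (18)(0 6 17 8)(1 12 11 14)(2 9 13 5)(3 7 4 15) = ((0 9 11 7 6 13 14 4 17 5 1 15 8 2 12 3)(16 18))^(-60)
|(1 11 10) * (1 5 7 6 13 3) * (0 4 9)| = 24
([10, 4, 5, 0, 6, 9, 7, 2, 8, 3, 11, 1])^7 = (0 2 1 3 7 11 9 6 10 5 4)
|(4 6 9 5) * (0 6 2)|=6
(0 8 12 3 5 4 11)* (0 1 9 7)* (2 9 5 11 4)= (0 8 12 3 11 1 5 2 9 7)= [8, 5, 9, 11, 4, 2, 6, 0, 12, 7, 10, 1, 3]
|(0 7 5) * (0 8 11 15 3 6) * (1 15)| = |(0 7 5 8 11 1 15 3 6)| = 9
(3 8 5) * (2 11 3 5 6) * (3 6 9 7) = (2 11 6)(3 8 9 7) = [0, 1, 11, 8, 4, 5, 2, 3, 9, 7, 10, 6]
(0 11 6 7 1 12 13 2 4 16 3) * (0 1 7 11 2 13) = (0 2 4 16 3 1 12)(6 11) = [2, 12, 4, 1, 16, 5, 11, 7, 8, 9, 10, 6, 0, 13, 14, 15, 3]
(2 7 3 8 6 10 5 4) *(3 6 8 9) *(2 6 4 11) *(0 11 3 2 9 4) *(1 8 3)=(0 11 9 2 7)(1 8 3 4 6 10 5)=[11, 8, 7, 4, 6, 1, 10, 0, 3, 2, 5, 9]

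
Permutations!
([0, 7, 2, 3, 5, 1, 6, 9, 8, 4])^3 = (1 4 7 5 9)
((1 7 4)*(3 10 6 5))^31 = ((1 7 4)(3 10 6 5))^31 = (1 7 4)(3 5 6 10)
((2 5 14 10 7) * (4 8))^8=(2 10 5 7 14)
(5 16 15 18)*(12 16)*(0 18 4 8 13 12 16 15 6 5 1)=(0 18 1)(4 8 13 12 15)(5 16 6)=[18, 0, 2, 3, 8, 16, 5, 7, 13, 9, 10, 11, 15, 12, 14, 4, 6, 17, 1]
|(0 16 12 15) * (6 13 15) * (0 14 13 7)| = |(0 16 12 6 7)(13 15 14)| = 15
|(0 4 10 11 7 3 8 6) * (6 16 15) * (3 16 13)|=|(0 4 10 11 7 16 15 6)(3 8 13)|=24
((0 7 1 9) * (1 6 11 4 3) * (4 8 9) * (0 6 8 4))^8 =((0 7 8 9 6 11 4 3 1))^8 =(0 1 3 4 11 6 9 8 7)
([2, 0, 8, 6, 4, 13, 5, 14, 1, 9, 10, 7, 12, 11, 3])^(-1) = [1, 8, 0, 14, 4, 6, 3, 11, 2, 9, 10, 13, 12, 5, 7]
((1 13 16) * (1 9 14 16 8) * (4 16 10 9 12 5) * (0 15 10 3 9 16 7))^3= ((0 15 10 16 12 5 4 7)(1 13 8)(3 9 14))^3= (0 16 4 15 12 7 10 5)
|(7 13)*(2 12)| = |(2 12)(7 13)| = 2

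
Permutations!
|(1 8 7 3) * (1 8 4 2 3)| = 6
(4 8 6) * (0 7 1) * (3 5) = (0 7 1)(3 5)(4 8 6) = [7, 0, 2, 5, 8, 3, 4, 1, 6]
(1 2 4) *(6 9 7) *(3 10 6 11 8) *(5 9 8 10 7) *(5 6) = [0, 2, 4, 7, 1, 9, 8, 11, 3, 6, 5, 10] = (1 2 4)(3 7 11 10 5 9 6 8)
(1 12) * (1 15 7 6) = [0, 12, 2, 3, 4, 5, 1, 6, 8, 9, 10, 11, 15, 13, 14, 7] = (1 12 15 7 6)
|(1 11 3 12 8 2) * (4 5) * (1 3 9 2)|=14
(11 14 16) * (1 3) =[0, 3, 2, 1, 4, 5, 6, 7, 8, 9, 10, 14, 12, 13, 16, 15, 11] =(1 3)(11 14 16)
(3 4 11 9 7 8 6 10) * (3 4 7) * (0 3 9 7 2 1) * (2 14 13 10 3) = (0 2 1)(3 14 13 10 4 11 7 8 6) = [2, 0, 1, 14, 11, 5, 3, 8, 6, 9, 4, 7, 12, 10, 13]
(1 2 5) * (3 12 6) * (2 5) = [0, 5, 2, 12, 4, 1, 3, 7, 8, 9, 10, 11, 6] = (1 5)(3 12 6)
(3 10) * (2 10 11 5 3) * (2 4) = (2 10 4)(3 11 5) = [0, 1, 10, 11, 2, 3, 6, 7, 8, 9, 4, 5]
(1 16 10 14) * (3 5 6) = [0, 16, 2, 5, 4, 6, 3, 7, 8, 9, 14, 11, 12, 13, 1, 15, 10] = (1 16 10 14)(3 5 6)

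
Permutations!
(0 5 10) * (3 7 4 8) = [5, 1, 2, 7, 8, 10, 6, 4, 3, 9, 0] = (0 5 10)(3 7 4 8)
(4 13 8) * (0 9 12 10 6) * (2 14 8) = (0 9 12 10 6)(2 14 8 4 13) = [9, 1, 14, 3, 13, 5, 0, 7, 4, 12, 6, 11, 10, 2, 8]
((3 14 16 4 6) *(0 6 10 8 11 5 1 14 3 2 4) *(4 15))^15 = ((0 6 2 15 4 10 8 11 5 1 14 16))^15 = (0 15 8 1)(2 10 5 16)(4 11 14 6)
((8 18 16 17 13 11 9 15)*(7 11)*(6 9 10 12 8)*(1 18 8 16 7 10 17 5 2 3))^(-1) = ((1 18 7 11 17 13 10 12 16 5 2 3)(6 9 15))^(-1) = (1 3 2 5 16 12 10 13 17 11 7 18)(6 15 9)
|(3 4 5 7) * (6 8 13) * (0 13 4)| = 8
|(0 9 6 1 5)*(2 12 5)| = |(0 9 6 1 2 12 5)| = 7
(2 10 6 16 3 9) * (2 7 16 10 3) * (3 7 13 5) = (2 7 16)(3 9 13 5)(6 10) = [0, 1, 7, 9, 4, 3, 10, 16, 8, 13, 6, 11, 12, 5, 14, 15, 2]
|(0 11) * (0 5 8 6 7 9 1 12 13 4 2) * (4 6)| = |(0 11 5 8 4 2)(1 12 13 6 7 9)| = 6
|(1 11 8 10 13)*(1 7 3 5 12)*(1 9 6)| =11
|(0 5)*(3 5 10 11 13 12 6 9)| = |(0 10 11 13 12 6 9 3 5)| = 9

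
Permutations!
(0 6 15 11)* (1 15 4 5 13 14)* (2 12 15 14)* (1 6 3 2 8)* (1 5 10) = [3, 14, 12, 2, 10, 13, 4, 7, 5, 9, 1, 0, 15, 8, 6, 11] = (0 3 2 12 15 11)(1 14 6 4 10)(5 13 8)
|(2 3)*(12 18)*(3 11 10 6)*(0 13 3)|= 14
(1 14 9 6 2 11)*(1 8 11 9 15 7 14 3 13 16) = [0, 3, 9, 13, 4, 5, 2, 14, 11, 6, 10, 8, 12, 16, 15, 7, 1] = (1 3 13 16)(2 9 6)(7 14 15)(8 11)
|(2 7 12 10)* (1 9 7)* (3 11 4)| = |(1 9 7 12 10 2)(3 11 4)| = 6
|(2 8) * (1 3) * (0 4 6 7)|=4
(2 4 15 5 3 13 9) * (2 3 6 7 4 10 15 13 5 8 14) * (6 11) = (2 10 15 8 14)(3 5 11 6 7 4 13 9) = [0, 1, 10, 5, 13, 11, 7, 4, 14, 3, 15, 6, 12, 9, 2, 8]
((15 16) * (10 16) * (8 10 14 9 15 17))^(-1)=(8 17 16 10)(9 14 15)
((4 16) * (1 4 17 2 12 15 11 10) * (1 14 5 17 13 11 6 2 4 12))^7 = ((1 12 15 6 2)(4 16 13 11 10 14 5 17))^7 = (1 15 2 12 6)(4 17 5 14 10 11 13 16)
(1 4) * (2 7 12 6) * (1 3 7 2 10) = (1 4 3 7 12 6 10) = [0, 4, 2, 7, 3, 5, 10, 12, 8, 9, 1, 11, 6]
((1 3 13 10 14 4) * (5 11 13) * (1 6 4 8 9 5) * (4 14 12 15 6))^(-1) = (1 3)(5 9 8 14 6 15 12 10 13 11)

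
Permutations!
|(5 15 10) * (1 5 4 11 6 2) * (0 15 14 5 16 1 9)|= 8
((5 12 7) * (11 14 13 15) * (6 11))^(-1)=(5 7 12)(6 15 13 14 11)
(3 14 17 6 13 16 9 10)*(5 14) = (3 5 14 17 6 13 16 9 10) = [0, 1, 2, 5, 4, 14, 13, 7, 8, 10, 3, 11, 12, 16, 17, 15, 9, 6]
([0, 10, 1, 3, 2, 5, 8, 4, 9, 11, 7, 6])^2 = [0, 7, 10, 3, 1, 5, 9, 2, 11, 6, 4, 8]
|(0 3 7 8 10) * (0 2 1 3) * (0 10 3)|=|(0 10 2 1)(3 7 8)|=12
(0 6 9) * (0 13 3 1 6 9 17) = [9, 6, 2, 1, 4, 5, 17, 7, 8, 13, 10, 11, 12, 3, 14, 15, 16, 0] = (0 9 13 3 1 6 17)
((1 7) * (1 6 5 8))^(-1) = (1 8 5 6 7)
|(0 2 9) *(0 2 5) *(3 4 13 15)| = 4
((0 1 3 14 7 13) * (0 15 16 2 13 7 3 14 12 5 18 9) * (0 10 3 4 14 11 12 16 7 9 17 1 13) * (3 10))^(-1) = ((0 13 15 7 9 3 16 2)(1 11 12 5 18 17)(4 14))^(-1) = (0 2 16 3 9 7 15 13)(1 17 18 5 12 11)(4 14)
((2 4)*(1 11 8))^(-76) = ((1 11 8)(2 4))^(-76) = (1 8 11)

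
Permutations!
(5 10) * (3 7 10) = (3 7 10 5) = [0, 1, 2, 7, 4, 3, 6, 10, 8, 9, 5]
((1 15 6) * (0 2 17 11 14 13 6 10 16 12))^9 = (0 10 6 11)(1 14 2 16)(12 15 13 17)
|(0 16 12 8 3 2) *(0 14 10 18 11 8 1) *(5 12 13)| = 42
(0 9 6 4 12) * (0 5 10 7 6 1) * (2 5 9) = [2, 0, 5, 3, 12, 10, 4, 6, 8, 1, 7, 11, 9] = (0 2 5 10 7 6 4 12 9 1)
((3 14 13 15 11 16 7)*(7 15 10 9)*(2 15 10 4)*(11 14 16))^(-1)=((2 15 14 13 4)(3 16 10 9 7))^(-1)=(2 4 13 14 15)(3 7 9 10 16)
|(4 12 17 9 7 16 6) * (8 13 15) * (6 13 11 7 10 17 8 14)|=30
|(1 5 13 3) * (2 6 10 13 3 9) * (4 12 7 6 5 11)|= |(1 11 4 12 7 6 10 13 9 2 5 3)|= 12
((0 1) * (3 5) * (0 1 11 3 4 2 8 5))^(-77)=((0 11 3)(2 8 5 4))^(-77)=(0 11 3)(2 4 5 8)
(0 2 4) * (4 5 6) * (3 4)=(0 2 5 6 3 4)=[2, 1, 5, 4, 0, 6, 3]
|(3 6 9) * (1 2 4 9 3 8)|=|(1 2 4 9 8)(3 6)|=10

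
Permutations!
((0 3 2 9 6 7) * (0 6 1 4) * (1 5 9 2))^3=((0 3 1 4)(5 9)(6 7))^3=(0 4 1 3)(5 9)(6 7)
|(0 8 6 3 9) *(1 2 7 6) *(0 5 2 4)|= 12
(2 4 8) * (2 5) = (2 4 8 5) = [0, 1, 4, 3, 8, 2, 6, 7, 5]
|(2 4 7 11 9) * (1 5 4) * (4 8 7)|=|(1 5 8 7 11 9 2)|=7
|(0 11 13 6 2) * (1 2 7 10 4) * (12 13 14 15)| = 12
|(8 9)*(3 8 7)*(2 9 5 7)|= |(2 9)(3 8 5 7)|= 4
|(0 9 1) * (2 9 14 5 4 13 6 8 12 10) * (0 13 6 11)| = 13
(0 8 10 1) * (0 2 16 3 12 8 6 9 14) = (0 6 9 14)(1 2 16 3 12 8 10) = [6, 2, 16, 12, 4, 5, 9, 7, 10, 14, 1, 11, 8, 13, 0, 15, 3]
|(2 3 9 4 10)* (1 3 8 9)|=|(1 3)(2 8 9 4 10)|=10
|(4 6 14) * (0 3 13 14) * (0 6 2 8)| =|(0 3 13 14 4 2 8)| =7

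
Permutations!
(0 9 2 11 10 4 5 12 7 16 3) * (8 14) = (0 9 2 11 10 4 5 12 7 16 3)(8 14) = [9, 1, 11, 0, 5, 12, 6, 16, 14, 2, 4, 10, 7, 13, 8, 15, 3]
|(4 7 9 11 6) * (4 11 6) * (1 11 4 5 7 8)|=8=|(1 11 5 7 9 6 4 8)|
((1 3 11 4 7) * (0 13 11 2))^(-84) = (0 7)(1 13)(2 4)(3 11)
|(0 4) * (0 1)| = 3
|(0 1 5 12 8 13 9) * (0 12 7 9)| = |(0 1 5 7 9 12 8 13)| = 8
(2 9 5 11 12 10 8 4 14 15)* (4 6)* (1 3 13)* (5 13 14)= (1 3 14 15 2 9 13)(4 5 11 12 10 8 6)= [0, 3, 9, 14, 5, 11, 4, 7, 6, 13, 8, 12, 10, 1, 15, 2]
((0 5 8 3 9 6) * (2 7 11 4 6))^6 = (0 7 8 4 9)(2 5 11 3 6)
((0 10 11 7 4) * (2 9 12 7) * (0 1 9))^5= ((0 10 11 2)(1 9 12 7 4))^5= (12)(0 10 11 2)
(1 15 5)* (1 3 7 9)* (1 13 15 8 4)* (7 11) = (1 8 4)(3 11 7 9 13 15 5) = [0, 8, 2, 11, 1, 3, 6, 9, 4, 13, 10, 7, 12, 15, 14, 5]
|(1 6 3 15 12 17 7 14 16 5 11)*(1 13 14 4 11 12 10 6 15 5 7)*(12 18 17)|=|(1 15 10 6 3 5 18 17)(4 11 13 14 16 7)|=24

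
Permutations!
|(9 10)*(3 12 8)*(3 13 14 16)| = 6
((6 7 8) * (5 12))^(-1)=((5 12)(6 7 8))^(-1)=(5 12)(6 8 7)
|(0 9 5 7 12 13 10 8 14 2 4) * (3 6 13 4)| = |(0 9 5 7 12 4)(2 3 6 13 10 8 14)| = 42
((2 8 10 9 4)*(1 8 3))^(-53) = ((1 8 10 9 4 2 3))^(-53) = (1 9 3 10 2 8 4)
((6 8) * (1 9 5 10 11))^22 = (1 5 11 9 10)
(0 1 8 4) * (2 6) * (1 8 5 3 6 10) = (0 8 4)(1 5 3 6 2 10) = [8, 5, 10, 6, 0, 3, 2, 7, 4, 9, 1]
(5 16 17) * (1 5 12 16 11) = [0, 5, 2, 3, 4, 11, 6, 7, 8, 9, 10, 1, 16, 13, 14, 15, 17, 12] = (1 5 11)(12 16 17)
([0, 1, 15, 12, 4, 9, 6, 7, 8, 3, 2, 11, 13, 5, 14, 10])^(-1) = (2 10 15)(3 9 5 13 12)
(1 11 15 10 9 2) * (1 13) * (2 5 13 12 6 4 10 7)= (1 11 15 7 2 12 6 4 10 9 5 13)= [0, 11, 12, 3, 10, 13, 4, 2, 8, 5, 9, 15, 6, 1, 14, 7]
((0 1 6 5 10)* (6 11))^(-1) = ((0 1 11 6 5 10))^(-1) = (0 10 5 6 11 1)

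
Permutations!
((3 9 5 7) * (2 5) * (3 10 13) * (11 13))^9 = ((2 5 7 10 11 13 3 9))^9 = (2 5 7 10 11 13 3 9)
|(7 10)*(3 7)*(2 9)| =|(2 9)(3 7 10)| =6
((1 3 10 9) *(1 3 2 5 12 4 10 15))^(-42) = ((1 2 5 12 4 10 9 3 15))^(-42) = (1 12 9)(2 4 3)(5 10 15)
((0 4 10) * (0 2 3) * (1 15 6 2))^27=((0 4 10 1 15 6 2 3))^27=(0 1 2 4 15 3 10 6)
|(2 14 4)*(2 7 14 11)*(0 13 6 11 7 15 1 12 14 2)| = |(0 13 6 11)(1 12 14 4 15)(2 7)| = 20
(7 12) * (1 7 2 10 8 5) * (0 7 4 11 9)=[7, 4, 10, 3, 11, 1, 6, 12, 5, 0, 8, 9, 2]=(0 7 12 2 10 8 5 1 4 11 9)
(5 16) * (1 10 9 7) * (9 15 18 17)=(1 10 15 18 17 9 7)(5 16)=[0, 10, 2, 3, 4, 16, 6, 1, 8, 7, 15, 11, 12, 13, 14, 18, 5, 9, 17]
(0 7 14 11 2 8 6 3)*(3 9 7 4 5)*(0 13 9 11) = (0 4 5 3 13 9 7 14)(2 8 6 11) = [4, 1, 8, 13, 5, 3, 11, 14, 6, 7, 10, 2, 12, 9, 0]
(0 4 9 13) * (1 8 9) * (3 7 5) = (0 4 1 8 9 13)(3 7 5) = [4, 8, 2, 7, 1, 3, 6, 5, 9, 13, 10, 11, 12, 0]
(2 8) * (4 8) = (2 4 8) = [0, 1, 4, 3, 8, 5, 6, 7, 2]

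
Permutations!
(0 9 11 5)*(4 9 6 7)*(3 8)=(0 6 7 4 9 11 5)(3 8)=[6, 1, 2, 8, 9, 0, 7, 4, 3, 11, 10, 5]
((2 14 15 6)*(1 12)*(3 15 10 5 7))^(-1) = (1 12)(2 6 15 3 7 5 10 14)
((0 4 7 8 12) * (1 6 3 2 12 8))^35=(0 1 2 4 6 12 7 3)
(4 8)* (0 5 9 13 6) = (0 5 9 13 6)(4 8) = [5, 1, 2, 3, 8, 9, 0, 7, 4, 13, 10, 11, 12, 6]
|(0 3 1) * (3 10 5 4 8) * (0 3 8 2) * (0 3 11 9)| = 9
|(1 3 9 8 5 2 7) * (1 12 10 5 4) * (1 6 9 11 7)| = 8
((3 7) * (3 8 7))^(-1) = (7 8)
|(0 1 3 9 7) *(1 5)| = 6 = |(0 5 1 3 9 7)|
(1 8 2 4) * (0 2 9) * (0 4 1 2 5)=[5, 8, 1, 3, 2, 0, 6, 7, 9, 4]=(0 5)(1 8 9 4 2)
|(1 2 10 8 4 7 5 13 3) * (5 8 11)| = |(1 2 10 11 5 13 3)(4 7 8)| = 21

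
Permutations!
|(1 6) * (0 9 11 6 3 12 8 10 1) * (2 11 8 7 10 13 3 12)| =8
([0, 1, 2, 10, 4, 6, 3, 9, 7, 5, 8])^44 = (3 8 9 6 10 7 5)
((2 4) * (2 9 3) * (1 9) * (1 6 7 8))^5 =((1 9 3 2 4 6 7 8))^5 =(1 6 3 8 4 9 7 2)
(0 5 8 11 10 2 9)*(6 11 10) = (0 5 8 10 2 9)(6 11) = [5, 1, 9, 3, 4, 8, 11, 7, 10, 0, 2, 6]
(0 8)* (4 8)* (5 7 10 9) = (0 4 8)(5 7 10 9) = [4, 1, 2, 3, 8, 7, 6, 10, 0, 5, 9]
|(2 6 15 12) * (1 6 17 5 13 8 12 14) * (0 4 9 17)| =36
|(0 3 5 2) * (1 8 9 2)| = |(0 3 5 1 8 9 2)| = 7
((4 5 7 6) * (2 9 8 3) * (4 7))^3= (2 3 8 9)(4 5)(6 7)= ((2 9 8 3)(4 5)(6 7))^3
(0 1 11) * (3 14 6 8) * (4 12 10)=(0 1 11)(3 14 6 8)(4 12 10)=[1, 11, 2, 14, 12, 5, 8, 7, 3, 9, 4, 0, 10, 13, 6]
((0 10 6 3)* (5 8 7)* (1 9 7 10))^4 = ((0 1 9 7 5 8 10 6 3))^4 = (0 5 3 7 6 9 10 1 8)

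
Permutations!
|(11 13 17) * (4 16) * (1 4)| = 3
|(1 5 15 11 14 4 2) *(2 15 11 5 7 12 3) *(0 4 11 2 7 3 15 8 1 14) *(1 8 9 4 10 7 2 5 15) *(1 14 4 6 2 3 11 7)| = 12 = |(15)(0 10 1 11)(2 4 9 6)(7 12 14)|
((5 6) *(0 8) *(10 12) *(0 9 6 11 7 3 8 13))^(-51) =(0 13)(3 11 6 8 7 5 9)(10 12)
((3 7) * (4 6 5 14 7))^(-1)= ((3 4 6 5 14 7))^(-1)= (3 7 14 5 6 4)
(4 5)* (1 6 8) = [0, 6, 2, 3, 5, 4, 8, 7, 1] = (1 6 8)(4 5)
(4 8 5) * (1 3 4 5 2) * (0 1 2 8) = [1, 3, 2, 4, 0, 5, 6, 7, 8] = (8)(0 1 3 4)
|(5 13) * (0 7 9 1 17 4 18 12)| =|(0 7 9 1 17 4 18 12)(5 13)| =8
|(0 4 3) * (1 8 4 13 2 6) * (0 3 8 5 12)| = 14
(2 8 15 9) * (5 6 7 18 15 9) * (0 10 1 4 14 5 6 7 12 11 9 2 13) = (0 10 1 4 14 5 7 18 15 6 12 11 9 13)(2 8) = [10, 4, 8, 3, 14, 7, 12, 18, 2, 13, 1, 9, 11, 0, 5, 6, 16, 17, 15]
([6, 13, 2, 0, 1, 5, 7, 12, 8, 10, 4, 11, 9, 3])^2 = (0 7 9 4 13)(1 3 6 12 10)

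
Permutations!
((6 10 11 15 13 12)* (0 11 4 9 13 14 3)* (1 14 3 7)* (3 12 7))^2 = ((0 11 15 12 6 10 4 9 13 7 1 14 3))^2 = (0 15 6 4 13 1 3 11 12 10 9 7 14)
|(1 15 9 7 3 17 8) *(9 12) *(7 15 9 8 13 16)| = 5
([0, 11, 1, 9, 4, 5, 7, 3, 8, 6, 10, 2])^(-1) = (1 2 11)(3 7 6 9)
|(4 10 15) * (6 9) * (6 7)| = |(4 10 15)(6 9 7)| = 3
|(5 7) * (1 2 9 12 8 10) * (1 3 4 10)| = |(1 2 9 12 8)(3 4 10)(5 7)| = 30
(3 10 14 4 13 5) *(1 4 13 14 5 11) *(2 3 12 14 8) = (1 4 8 2 3 10 5 12 14 13 11) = [0, 4, 3, 10, 8, 12, 6, 7, 2, 9, 5, 1, 14, 11, 13]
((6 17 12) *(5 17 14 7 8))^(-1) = (5 8 7 14 6 12 17)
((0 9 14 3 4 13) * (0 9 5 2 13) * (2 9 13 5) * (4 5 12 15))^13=(0 15 2 4 12)(3 5 9 14)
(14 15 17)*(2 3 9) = [0, 1, 3, 9, 4, 5, 6, 7, 8, 2, 10, 11, 12, 13, 15, 17, 16, 14] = (2 3 9)(14 15 17)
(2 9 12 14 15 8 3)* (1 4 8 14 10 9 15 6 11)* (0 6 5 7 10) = (0 6 11 1 4 8 3 2 15 14 5 7 10 9 12) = [6, 4, 15, 2, 8, 7, 11, 10, 3, 12, 9, 1, 0, 13, 5, 14]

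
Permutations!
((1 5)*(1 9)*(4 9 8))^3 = ((1 5 8 4 9))^3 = (1 4 5 9 8)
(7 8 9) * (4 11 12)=(4 11 12)(7 8 9)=[0, 1, 2, 3, 11, 5, 6, 8, 9, 7, 10, 12, 4]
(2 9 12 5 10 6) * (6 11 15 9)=[0, 1, 6, 3, 4, 10, 2, 7, 8, 12, 11, 15, 5, 13, 14, 9]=(2 6)(5 10 11 15 9 12)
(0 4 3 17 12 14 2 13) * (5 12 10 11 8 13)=(0 4 3 17 10 11 8 13)(2 5 12 14)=[4, 1, 5, 17, 3, 12, 6, 7, 13, 9, 11, 8, 14, 0, 2, 15, 16, 10]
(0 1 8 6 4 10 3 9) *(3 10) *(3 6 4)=(10)(0 1 8 4 6 3 9)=[1, 8, 2, 9, 6, 5, 3, 7, 4, 0, 10]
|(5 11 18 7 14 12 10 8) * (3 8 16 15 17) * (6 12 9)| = |(3 8 5 11 18 7 14 9 6 12 10 16 15 17)| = 14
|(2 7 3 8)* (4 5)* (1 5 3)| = |(1 5 4 3 8 2 7)| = 7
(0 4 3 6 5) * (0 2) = (0 4 3 6 5 2) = [4, 1, 0, 6, 3, 2, 5]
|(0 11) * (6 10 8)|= 6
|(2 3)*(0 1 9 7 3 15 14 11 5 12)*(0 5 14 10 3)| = |(0 1 9 7)(2 15 10 3)(5 12)(11 14)| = 4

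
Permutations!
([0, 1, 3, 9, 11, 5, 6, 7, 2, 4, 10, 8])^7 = (2 3 9 4 11 8)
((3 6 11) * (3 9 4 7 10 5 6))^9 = (4 10 6 9 7 5 11)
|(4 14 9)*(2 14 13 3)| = 6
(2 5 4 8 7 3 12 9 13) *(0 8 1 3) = (0 8 7)(1 3 12 9 13 2 5 4) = [8, 3, 5, 12, 1, 4, 6, 0, 7, 13, 10, 11, 9, 2]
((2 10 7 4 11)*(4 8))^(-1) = ((2 10 7 8 4 11))^(-1) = (2 11 4 8 7 10)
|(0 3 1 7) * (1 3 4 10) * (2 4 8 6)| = 8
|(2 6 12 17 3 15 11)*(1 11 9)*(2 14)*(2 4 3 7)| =|(1 11 14 4 3 15 9)(2 6 12 17 7)| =35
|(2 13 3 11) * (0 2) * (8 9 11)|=7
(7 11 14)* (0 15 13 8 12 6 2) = (0 15 13 8 12 6 2)(7 11 14) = [15, 1, 0, 3, 4, 5, 2, 11, 12, 9, 10, 14, 6, 8, 7, 13]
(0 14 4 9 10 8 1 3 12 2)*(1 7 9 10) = [14, 3, 0, 12, 10, 5, 6, 9, 7, 1, 8, 11, 2, 13, 4] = (0 14 4 10 8 7 9 1 3 12 2)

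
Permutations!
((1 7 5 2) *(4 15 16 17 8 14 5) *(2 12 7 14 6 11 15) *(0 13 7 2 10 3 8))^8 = ((0 13 7 4 10 3 8 6 11 15 16 17)(1 14 5 12 2))^8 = (0 11 10)(1 12 14 2 5)(3 13 15)(4 17 6)(7 16 8)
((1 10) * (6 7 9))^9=(1 10)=((1 10)(6 7 9))^9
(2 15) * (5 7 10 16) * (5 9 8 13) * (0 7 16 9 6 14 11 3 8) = (0 7 10 9)(2 15)(3 8 13 5 16 6 14 11) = [7, 1, 15, 8, 4, 16, 14, 10, 13, 0, 9, 3, 12, 5, 11, 2, 6]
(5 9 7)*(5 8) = (5 9 7 8) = [0, 1, 2, 3, 4, 9, 6, 8, 5, 7]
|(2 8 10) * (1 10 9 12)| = 6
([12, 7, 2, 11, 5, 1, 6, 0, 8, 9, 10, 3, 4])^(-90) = [0, 1, 2, 3, 4, 5, 6, 7, 8, 9, 10, 11, 12]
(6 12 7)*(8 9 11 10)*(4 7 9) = (4 7 6 12 9 11 10 8) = [0, 1, 2, 3, 7, 5, 12, 6, 4, 11, 8, 10, 9]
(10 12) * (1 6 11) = (1 6 11)(10 12) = [0, 6, 2, 3, 4, 5, 11, 7, 8, 9, 12, 1, 10]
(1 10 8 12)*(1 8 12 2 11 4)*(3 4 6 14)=(1 10 12 8 2 11 6 14 3 4)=[0, 10, 11, 4, 1, 5, 14, 7, 2, 9, 12, 6, 8, 13, 3]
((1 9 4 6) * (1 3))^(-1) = (1 3 6 4 9)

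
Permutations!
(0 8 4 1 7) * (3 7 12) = [8, 12, 2, 7, 1, 5, 6, 0, 4, 9, 10, 11, 3] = (0 8 4 1 12 3 7)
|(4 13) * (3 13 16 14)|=|(3 13 4 16 14)|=5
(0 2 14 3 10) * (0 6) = (0 2 14 3 10 6) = [2, 1, 14, 10, 4, 5, 0, 7, 8, 9, 6, 11, 12, 13, 3]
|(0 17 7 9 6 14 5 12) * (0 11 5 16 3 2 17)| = 24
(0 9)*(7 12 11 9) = (0 7 12 11 9) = [7, 1, 2, 3, 4, 5, 6, 12, 8, 0, 10, 9, 11]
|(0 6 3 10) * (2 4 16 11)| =|(0 6 3 10)(2 4 16 11)| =4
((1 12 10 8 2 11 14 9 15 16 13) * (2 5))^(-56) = ((1 12 10 8 5 2 11 14 9 15 16 13))^(-56) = (1 5 9)(2 15 12)(8 14 13)(10 11 16)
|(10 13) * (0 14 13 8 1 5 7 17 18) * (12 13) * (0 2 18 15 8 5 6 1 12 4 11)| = 8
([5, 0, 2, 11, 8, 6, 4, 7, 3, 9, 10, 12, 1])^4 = [8, 4, 2, 0, 12, 3, 11, 7, 1, 9, 10, 5, 6]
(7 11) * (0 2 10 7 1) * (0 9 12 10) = (0 2)(1 9 12 10 7 11) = [2, 9, 0, 3, 4, 5, 6, 11, 8, 12, 7, 1, 10]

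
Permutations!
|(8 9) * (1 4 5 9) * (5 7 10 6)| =8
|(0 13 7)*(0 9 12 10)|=|(0 13 7 9 12 10)|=6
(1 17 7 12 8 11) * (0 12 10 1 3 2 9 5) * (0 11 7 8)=[12, 17, 9, 2, 4, 11, 6, 10, 7, 5, 1, 3, 0, 13, 14, 15, 16, 8]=(0 12)(1 17 8 7 10)(2 9 5 11 3)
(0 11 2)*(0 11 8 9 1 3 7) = (0 8 9 1 3 7)(2 11) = [8, 3, 11, 7, 4, 5, 6, 0, 9, 1, 10, 2]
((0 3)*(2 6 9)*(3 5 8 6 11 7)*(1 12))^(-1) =(0 3 7 11 2 9 6 8 5)(1 12)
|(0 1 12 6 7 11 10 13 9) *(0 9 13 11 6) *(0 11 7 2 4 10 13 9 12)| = 20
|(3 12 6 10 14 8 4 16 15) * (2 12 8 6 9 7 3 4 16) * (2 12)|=24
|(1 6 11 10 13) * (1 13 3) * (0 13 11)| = 7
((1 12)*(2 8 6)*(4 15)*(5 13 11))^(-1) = ((1 12)(2 8 6)(4 15)(5 13 11))^(-1) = (1 12)(2 6 8)(4 15)(5 11 13)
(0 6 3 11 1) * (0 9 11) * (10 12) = (0 6 3)(1 9 11)(10 12) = [6, 9, 2, 0, 4, 5, 3, 7, 8, 11, 12, 1, 10]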